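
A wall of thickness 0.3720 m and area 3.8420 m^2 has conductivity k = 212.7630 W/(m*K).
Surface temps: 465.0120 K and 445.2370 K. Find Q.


dT = 19.7750 K
Q = 212.7630 * 3.8420 * 19.7750 / 0.3720 = 43453.7257 W

43453.7257 W


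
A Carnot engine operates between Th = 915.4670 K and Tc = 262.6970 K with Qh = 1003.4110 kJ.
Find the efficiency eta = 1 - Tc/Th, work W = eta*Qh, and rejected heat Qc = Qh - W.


eta = 1 - 262.6970/915.4670 = 0.7130
W = 0.7130 * 1003.4110 = 715.4781 kJ
Qc = 1003.4110 - 715.4781 = 287.9329 kJ

eta = 71.3046%, W = 715.4781 kJ, Qc = 287.9329 kJ


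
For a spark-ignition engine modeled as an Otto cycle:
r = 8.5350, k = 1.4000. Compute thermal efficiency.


r^(k-1) = 2.3577
eta = 1 - 1/2.3577 = 0.5759 = 57.5851%

57.5851%


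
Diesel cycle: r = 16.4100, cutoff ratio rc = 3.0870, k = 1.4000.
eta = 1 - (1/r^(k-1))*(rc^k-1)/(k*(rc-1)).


r^(k-1) = 3.0623
rc^k = 4.8456
eta = 0.5702 = 57.0192%

57.0192%


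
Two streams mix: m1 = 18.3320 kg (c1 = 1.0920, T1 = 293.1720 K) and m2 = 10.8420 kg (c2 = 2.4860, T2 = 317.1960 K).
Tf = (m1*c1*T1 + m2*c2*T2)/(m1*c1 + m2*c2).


num = 14418.3276
den = 46.9718
Tf = 306.9574 K

306.9574 K


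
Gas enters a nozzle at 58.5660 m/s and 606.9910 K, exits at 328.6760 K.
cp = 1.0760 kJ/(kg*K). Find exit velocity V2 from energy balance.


dT = 278.3150 K
2*cp*1000*dT = 598933.8800
V1^2 = 3429.9764
V2 = sqrt(602363.8564) = 776.1210 m/s

776.1210 m/s


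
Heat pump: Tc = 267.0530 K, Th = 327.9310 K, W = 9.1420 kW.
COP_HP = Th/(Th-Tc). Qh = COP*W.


COP = 327.9310 / 60.8780 = 5.3867
Qh = 5.3867 * 9.1420 = 49.2451 kW

COP = 5.3867, Qh = 49.2451 kW


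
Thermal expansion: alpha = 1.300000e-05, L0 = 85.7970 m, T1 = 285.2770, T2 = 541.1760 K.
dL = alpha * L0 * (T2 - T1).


dT = 255.8990 K
dL = 1.300000e-05 * 85.7970 * 255.8990 = 0.285420 m
L_final = 86.082420 m

dL = 0.285420 m


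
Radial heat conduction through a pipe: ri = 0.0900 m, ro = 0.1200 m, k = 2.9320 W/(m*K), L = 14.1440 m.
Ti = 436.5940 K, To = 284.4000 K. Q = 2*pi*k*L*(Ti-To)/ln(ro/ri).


dT = 152.1940 K
ln(ro/ri) = 0.2877
Q = 2*pi*2.9320*14.1440*152.1940 / 0.2877 = 137848.1096 W

137848.1096 W


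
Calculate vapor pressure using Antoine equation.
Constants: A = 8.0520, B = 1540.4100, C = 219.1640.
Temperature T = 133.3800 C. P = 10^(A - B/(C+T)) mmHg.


C+T = 352.5440
B/(C+T) = 4.3694
log10(P) = 8.0520 - 4.3694 = 3.6826
P = 10^3.6826 = 4814.9076 mmHg

4814.9076 mmHg


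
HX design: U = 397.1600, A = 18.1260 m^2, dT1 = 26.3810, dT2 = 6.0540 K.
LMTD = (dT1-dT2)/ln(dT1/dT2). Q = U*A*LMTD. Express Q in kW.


LMTD = 13.8098 K
Q = 397.1600 * 18.1260 * 13.8098 = 99415.7354 W = 99.4157 kW

99.4157 kW


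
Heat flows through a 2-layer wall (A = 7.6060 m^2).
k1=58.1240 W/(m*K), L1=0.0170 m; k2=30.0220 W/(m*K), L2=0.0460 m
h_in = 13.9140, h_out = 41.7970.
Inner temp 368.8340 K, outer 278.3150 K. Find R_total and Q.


R_conv_in = 1/(13.9140*7.6060) = 0.0094
R_1 = 0.0170/(58.1240*7.6060) = 3.8454e-05
R_2 = 0.0460/(30.0220*7.6060) = 0.0002
R_conv_out = 1/(41.7970*7.6060) = 0.0031
R_total = 0.0128 K/W
Q = 90.5190 / 0.0128 = 7052.7367 W

R_total = 0.0128 K/W, Q = 7052.7367 W


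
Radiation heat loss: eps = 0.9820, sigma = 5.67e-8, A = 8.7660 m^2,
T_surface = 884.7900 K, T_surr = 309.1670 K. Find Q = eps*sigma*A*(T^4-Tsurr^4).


T^4 = 6.1286e+11
Tsurr^4 = 9.1363e+09
Q = 0.9820 * 5.67e-8 * 8.7660 * 6.0372e+11 = 294668.5212 W

294668.5212 W


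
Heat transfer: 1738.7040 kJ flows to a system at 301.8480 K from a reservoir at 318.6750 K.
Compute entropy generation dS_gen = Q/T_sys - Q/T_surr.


dS_sys = 1738.7040/301.8480 = 5.7602 kJ/K
dS_surr = -1738.7040/318.6750 = -5.4560 kJ/K
dS_gen = 5.7602 - 5.4560 = 0.3042 kJ/K (irreversible)

dS_gen = 0.3042 kJ/K, irreversible


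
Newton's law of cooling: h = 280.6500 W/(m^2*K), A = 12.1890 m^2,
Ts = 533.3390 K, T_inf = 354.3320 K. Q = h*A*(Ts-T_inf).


dT = 179.0070 K
Q = 280.6500 * 12.1890 * 179.0070 = 612354.8160 W

612354.8160 W


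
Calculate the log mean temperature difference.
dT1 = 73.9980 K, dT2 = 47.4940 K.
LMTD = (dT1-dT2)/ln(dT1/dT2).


dT1/dT2 = 1.5580
ln(dT1/dT2) = 0.4434
LMTD = 26.5040 / 0.4434 = 59.7698 K

59.7698 K


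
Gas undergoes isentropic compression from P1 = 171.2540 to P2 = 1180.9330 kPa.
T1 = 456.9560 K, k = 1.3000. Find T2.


(k-1)/k = 0.2308
(P2/P1)^exp = 1.5614
T2 = 456.9560 * 1.5614 = 713.4999 K

713.4999 K


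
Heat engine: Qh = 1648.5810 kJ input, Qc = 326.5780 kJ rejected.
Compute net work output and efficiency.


W = 1648.5810 - 326.5780 = 1322.0030 kJ
eta = 1322.0030 / 1648.5810 = 0.8019 = 80.1904%

W = 1322.0030 kJ, eta = 80.1904%


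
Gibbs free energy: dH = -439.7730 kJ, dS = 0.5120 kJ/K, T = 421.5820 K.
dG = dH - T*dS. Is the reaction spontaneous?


T*dS = 421.5820 * 0.5120 = 215.8500 kJ
dG = -439.7730 - 215.8500 = -655.6230 kJ (spontaneous)

dG = -655.6230 kJ, spontaneous


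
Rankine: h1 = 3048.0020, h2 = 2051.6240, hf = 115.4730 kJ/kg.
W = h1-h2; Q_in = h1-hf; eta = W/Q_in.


W = 996.3780 kJ/kg
Q_in = 2932.5290 kJ/kg
eta = 0.3398 = 33.9767%

eta = 33.9767%


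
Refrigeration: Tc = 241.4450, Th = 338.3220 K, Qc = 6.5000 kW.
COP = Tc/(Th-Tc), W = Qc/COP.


COP = 241.4450 / 96.8770 = 2.4923
W = 6.5000 / 2.4923 = 2.6080 kW

COP = 2.4923, W = 2.6080 kW


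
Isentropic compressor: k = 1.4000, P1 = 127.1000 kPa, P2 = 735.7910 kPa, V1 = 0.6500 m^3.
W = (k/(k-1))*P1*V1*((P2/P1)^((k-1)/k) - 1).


(k-1)/k = 0.2857
(P2/P1)^exp = 1.6515
W = 3.5000 * 127.1000 * 0.6500 * (1.6515 - 1) = 188.3935 kJ

188.3935 kJ


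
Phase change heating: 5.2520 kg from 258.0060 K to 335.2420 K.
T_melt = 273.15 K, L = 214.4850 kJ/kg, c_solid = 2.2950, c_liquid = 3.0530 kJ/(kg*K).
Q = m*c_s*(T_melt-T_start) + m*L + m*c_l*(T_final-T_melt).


Q1 (sensible, solid) = 5.2520 * 2.2950 * 15.1440 = 182.5358 kJ
Q2 (latent) = 5.2520 * 214.4850 = 1126.4752 kJ
Q3 (sensible, liquid) = 5.2520 * 3.0530 * 62.0920 = 995.6052 kJ
Q_total = 2304.6162 kJ

2304.6162 kJ


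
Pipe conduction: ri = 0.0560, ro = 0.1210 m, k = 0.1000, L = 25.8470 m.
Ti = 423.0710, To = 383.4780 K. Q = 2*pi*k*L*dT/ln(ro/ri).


dT = 39.5930 K
ln(ro/ri) = 0.7704
Q = 2*pi*0.1000*25.8470*39.5930 / 0.7704 = 834.5844 W

834.5844 W


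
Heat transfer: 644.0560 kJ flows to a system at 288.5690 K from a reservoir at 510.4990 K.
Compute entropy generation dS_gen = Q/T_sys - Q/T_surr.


dS_sys = 644.0560/288.5690 = 2.2319 kJ/K
dS_surr = -644.0560/510.4990 = -1.2616 kJ/K
dS_gen = 2.2319 - 1.2616 = 0.9703 kJ/K (irreversible)

dS_gen = 0.9703 kJ/K, irreversible


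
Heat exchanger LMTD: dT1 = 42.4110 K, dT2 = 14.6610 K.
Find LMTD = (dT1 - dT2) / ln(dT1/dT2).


dT1/dT2 = 2.8928
ln(dT1/dT2) = 1.0622
LMTD = 27.7500 / 1.0622 = 26.1246 K

26.1246 K


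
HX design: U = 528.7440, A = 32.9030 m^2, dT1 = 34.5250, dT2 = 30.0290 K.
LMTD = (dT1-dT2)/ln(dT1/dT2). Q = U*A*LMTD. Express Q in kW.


LMTD = 32.2247 K
Q = 528.7440 * 32.9030 * 32.2247 = 560622.3631 W = 560.6224 kW

560.6224 kW


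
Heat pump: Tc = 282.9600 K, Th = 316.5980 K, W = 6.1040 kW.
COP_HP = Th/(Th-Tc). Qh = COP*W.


COP = 316.5980 / 33.6380 = 9.4119
Qh = 9.4119 * 6.1040 = 57.4503 kW

COP = 9.4119, Qh = 57.4503 kW


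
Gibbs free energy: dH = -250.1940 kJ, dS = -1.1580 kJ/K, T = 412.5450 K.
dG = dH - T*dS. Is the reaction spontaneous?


T*dS = 412.5450 * -1.1580 = -477.7271 kJ
dG = -250.1940 + 477.7271 = 227.5331 kJ (non-spontaneous)

dG = 227.5331 kJ, non-spontaneous


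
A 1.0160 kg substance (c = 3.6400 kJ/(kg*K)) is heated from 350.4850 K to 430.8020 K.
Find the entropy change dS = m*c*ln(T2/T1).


T2/T1 = 1.2292
ln(T2/T1) = 0.2063
dS = 1.0160 * 3.6400 * 0.2063 = 0.7631 kJ/K

0.7631 kJ/K


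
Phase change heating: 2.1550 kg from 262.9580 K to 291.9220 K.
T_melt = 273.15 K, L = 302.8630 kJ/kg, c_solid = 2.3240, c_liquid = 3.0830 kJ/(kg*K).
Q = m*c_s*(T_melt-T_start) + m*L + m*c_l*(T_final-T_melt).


Q1 (sensible, solid) = 2.1550 * 2.3240 * 10.1920 = 51.0438 kJ
Q2 (latent) = 2.1550 * 302.8630 = 652.6698 kJ
Q3 (sensible, liquid) = 2.1550 * 3.0830 * 18.7720 = 124.7186 kJ
Q_total = 828.4322 kJ

828.4322 kJ


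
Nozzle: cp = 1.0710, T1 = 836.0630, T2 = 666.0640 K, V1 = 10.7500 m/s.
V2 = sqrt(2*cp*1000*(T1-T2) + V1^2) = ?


dT = 169.9990 K
2*cp*1000*dT = 364137.8580
V1^2 = 115.5625
V2 = sqrt(364253.4205) = 603.5341 m/s

603.5341 m/s


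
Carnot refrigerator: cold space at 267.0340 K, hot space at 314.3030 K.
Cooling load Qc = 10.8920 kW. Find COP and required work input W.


COP = 267.0340 / 47.2690 = 5.6492
W = 10.8920 / 5.6492 = 1.9280 kW

COP = 5.6492, W = 1.9280 kW


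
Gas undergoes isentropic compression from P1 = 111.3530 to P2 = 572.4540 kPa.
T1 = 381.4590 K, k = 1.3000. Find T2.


(k-1)/k = 0.2308
(P2/P1)^exp = 1.4591
T2 = 381.4590 * 1.4591 = 556.5878 K

556.5878 K


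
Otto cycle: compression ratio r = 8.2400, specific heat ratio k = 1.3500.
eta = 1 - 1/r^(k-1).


r^(k-1) = 2.0921
eta = 1 - 1/2.0921 = 0.5220 = 52.2003%

52.2003%


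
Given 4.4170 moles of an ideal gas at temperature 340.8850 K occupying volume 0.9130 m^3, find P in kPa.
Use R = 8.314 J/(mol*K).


P = nRT/V = 4.4170 * 8.314 * 340.8850 / 0.9130
= 12518.2987 / 0.9130 = 13711.1706 Pa = 13.7112 kPa

13.7112 kPa


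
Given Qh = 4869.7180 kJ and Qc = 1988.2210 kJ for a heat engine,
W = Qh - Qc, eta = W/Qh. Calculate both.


W = 4869.7180 - 1988.2210 = 2881.4970 kJ
eta = 2881.4970 / 4869.7180 = 0.5917 = 59.1717%

W = 2881.4970 kJ, eta = 59.1717%


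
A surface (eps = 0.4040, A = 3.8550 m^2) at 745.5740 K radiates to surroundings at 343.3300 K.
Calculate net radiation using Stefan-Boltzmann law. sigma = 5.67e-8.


T^4 = 3.0900e+11
Tsurr^4 = 1.3895e+10
Q = 0.4040 * 5.67e-8 * 3.8550 * 2.9511e+11 = 26059.7755 W

26059.7755 W


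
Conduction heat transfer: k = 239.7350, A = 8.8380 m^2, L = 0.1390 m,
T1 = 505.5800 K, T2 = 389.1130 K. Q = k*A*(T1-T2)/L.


dT = 116.4670 K
Q = 239.7350 * 8.8380 * 116.4670 / 0.1390 = 1775307.2602 W

1775307.2602 W


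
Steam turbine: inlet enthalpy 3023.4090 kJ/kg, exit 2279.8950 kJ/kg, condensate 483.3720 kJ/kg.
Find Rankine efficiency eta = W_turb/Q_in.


W = 743.5140 kJ/kg
Q_in = 2540.0370 kJ/kg
eta = 0.2927 = 29.2718%

eta = 29.2718%


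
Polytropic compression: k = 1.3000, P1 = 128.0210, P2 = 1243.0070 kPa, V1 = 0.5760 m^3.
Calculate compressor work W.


(k-1)/k = 0.2308
(P2/P1)^exp = 1.6897
W = 4.3333 * 128.0210 * 0.5760 * (1.6897 - 1) = 220.3920 kJ

220.3920 kJ


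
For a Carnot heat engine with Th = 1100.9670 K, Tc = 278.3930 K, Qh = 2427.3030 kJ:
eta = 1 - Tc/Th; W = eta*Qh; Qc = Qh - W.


eta = 1 - 278.3930/1100.9670 = 0.7471
W = 0.7471 * 2427.3030 = 1813.5297 kJ
Qc = 2427.3030 - 1813.5297 = 613.7733 kJ

eta = 74.7138%, W = 1813.5297 kJ, Qc = 613.7733 kJ


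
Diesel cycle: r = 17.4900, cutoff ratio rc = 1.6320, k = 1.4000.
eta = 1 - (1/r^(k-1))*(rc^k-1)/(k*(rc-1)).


r^(k-1) = 3.1413
rc^k = 1.9852
eta = 0.6455 = 64.5537%

64.5537%


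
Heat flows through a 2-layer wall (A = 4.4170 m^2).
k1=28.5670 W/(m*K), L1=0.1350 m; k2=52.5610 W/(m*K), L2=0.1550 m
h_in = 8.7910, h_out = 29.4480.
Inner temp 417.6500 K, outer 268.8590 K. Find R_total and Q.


R_conv_in = 1/(8.7910*4.4170) = 0.0258
R_1 = 0.1350/(28.5670*4.4170) = 0.0011
R_2 = 0.1550/(52.5610*4.4170) = 0.0007
R_conv_out = 1/(29.4480*4.4170) = 0.0077
R_total = 0.0352 K/W
Q = 148.7910 / 0.0352 = 4229.5428 W

R_total = 0.0352 K/W, Q = 4229.5428 W


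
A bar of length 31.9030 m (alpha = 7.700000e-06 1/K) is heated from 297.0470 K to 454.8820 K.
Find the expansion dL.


dT = 157.8350 K
dL = 7.700000e-06 * 31.9030 * 157.8350 = 0.038773 m
L_final = 31.941773 m

dL = 0.038773 m


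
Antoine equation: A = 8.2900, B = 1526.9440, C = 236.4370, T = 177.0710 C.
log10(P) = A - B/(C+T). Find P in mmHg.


C+T = 413.5080
B/(C+T) = 3.6927
log10(P) = 8.2900 - 3.6927 = 4.5973
P = 10^4.5973 = 39567.7260 mmHg

39567.7260 mmHg


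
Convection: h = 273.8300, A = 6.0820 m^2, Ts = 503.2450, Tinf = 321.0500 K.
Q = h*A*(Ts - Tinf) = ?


dT = 182.1950 K
Q = 273.8300 * 6.0820 * 182.1950 = 303433.7586 W

303433.7586 W


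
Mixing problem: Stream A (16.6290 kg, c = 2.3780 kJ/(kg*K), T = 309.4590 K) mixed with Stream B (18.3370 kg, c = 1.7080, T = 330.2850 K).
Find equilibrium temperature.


num = 22581.5658
den = 70.8634
Tf = 318.6635 K

318.6635 K


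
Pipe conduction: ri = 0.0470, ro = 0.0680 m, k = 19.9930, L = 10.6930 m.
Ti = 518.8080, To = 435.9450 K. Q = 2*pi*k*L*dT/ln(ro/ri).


dT = 82.8630 K
ln(ro/ri) = 0.3694
Q = 2*pi*19.9930*10.6930*82.8630 / 0.3694 = 301347.8315 W

301347.8315 W


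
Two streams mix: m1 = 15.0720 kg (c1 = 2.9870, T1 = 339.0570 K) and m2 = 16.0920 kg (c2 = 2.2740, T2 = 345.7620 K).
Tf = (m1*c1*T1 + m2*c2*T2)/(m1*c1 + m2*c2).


num = 27916.9086
den = 81.6133
Tf = 342.0633 K

342.0633 K


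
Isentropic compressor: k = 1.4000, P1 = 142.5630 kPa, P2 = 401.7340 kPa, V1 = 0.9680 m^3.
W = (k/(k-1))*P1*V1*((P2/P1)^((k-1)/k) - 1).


(k-1)/k = 0.2857
(P2/P1)^exp = 1.3445
W = 3.5000 * 142.5630 * 0.9680 * (1.3445 - 1) = 166.3814 kJ

166.3814 kJ


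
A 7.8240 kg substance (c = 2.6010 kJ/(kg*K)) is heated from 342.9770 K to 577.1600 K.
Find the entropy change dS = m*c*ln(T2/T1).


T2/T1 = 1.6828
ln(T2/T1) = 0.5205
dS = 7.8240 * 2.6010 * 0.5205 = 10.5914 kJ/K

10.5914 kJ/K


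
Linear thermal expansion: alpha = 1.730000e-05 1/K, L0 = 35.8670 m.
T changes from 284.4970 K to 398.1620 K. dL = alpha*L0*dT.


dT = 113.6650 K
dL = 1.730000e-05 * 35.8670 * 113.6650 = 0.070529 m
L_final = 35.937529 m

dL = 0.070529 m


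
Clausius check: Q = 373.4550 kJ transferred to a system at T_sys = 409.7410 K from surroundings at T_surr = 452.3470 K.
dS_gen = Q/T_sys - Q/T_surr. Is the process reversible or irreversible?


dS_sys = 373.4550/409.7410 = 0.9114 kJ/K
dS_surr = -373.4550/452.3470 = -0.8256 kJ/K
dS_gen = 0.9114 - 0.8256 = 0.0858 kJ/K (irreversible)

dS_gen = 0.0858 kJ/K, irreversible


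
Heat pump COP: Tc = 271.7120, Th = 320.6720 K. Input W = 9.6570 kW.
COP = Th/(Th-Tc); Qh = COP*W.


COP = 320.6720 / 48.9600 = 6.5497
Qh = 6.5497 * 9.6570 = 63.2502 kW

COP = 6.5497, Qh = 63.2502 kW


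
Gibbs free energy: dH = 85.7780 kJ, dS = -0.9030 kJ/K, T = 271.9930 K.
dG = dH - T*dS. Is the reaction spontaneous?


T*dS = 271.9930 * -0.9030 = -245.6097 kJ
dG = 85.7780 + 245.6097 = 331.3877 kJ (non-spontaneous)

dG = 331.3877 kJ, non-spontaneous


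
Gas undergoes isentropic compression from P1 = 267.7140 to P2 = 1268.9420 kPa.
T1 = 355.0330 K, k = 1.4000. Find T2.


(k-1)/k = 0.2857
(P2/P1)^exp = 1.5598
T2 = 355.0330 * 1.5598 = 553.7912 K

553.7912 K


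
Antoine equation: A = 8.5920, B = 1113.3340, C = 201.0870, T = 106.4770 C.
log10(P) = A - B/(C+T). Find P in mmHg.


C+T = 307.5640
B/(C+T) = 3.6198
log10(P) = 8.5920 - 3.6198 = 4.9722
P = 10^4.9722 = 93789.6736 mmHg

93789.6736 mmHg


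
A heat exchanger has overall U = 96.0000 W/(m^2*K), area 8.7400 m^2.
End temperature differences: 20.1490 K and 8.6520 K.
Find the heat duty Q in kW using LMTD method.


LMTD = 13.6001 K
Q = 96.0000 * 8.7400 * 13.6001 = 11410.9912 W = 11.4110 kW

11.4110 kW


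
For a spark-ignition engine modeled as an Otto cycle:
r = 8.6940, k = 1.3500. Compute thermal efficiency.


r^(k-1) = 2.1317
eta = 1 - 1/2.1317 = 0.5309 = 53.0892%

53.0892%


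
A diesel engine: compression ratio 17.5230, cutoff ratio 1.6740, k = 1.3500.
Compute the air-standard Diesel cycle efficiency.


r^(k-1) = 2.7244
rc^k = 2.0048
eta = 0.5947 = 59.4659%

59.4659%


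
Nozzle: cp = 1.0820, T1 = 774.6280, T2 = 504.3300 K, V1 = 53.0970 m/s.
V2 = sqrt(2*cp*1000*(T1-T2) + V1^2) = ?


dT = 270.2980 K
2*cp*1000*dT = 584924.8720
V1^2 = 2819.2914
V2 = sqrt(587744.1634) = 766.6447 m/s

766.6447 m/s


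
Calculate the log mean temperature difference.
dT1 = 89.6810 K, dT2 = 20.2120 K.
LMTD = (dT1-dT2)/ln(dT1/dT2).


dT1/dT2 = 4.4370
ln(dT1/dT2) = 1.4900
LMTD = 69.4690 / 1.4900 = 46.6240 K

46.6240 K


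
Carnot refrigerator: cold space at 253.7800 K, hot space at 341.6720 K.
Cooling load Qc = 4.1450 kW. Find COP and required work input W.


COP = 253.7800 / 87.8920 = 2.8874
W = 4.1450 / 2.8874 = 1.4355 kW

COP = 2.8874, W = 1.4355 kW


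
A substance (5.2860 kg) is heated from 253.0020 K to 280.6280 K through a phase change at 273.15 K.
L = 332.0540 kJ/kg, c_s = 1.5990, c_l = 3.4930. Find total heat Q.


Q1 (sensible, solid) = 5.2860 * 1.5990 * 20.1480 = 170.2972 kJ
Q2 (latent) = 5.2860 * 332.0540 = 1755.2374 kJ
Q3 (sensible, liquid) = 5.2860 * 3.4930 * 7.4780 = 138.0738 kJ
Q_total = 2063.6084 kJ

2063.6084 kJ


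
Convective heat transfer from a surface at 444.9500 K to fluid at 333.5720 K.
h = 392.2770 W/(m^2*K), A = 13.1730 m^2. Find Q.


dT = 111.3780 K
Q = 392.2770 * 13.1730 * 111.3780 = 575541.9080 W

575541.9080 W


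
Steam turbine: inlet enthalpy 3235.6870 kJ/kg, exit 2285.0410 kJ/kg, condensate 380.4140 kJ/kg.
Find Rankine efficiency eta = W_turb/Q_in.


W = 950.6460 kJ/kg
Q_in = 2855.2730 kJ/kg
eta = 0.3329 = 33.2944%

eta = 33.2944%


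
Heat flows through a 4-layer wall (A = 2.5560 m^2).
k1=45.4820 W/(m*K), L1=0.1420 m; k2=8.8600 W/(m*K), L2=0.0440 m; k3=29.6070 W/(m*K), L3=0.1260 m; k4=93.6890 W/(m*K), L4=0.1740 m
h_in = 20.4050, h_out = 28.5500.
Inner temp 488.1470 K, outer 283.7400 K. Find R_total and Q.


R_conv_in = 1/(20.4050*2.5560) = 0.0192
R_1 = 0.1420/(45.4820*2.5560) = 0.0012
R_2 = 0.0440/(8.8600*2.5560) = 0.0019
R_3 = 0.1260/(29.6070*2.5560) = 0.0017
R_4 = 0.1740/(93.6890*2.5560) = 0.0007
R_conv_out = 1/(28.5500*2.5560) = 0.0137
R_total = 0.0384 K/W
Q = 204.4070 / 0.0384 = 5318.5104 W

R_total = 0.0384 K/W, Q = 5318.5104 W


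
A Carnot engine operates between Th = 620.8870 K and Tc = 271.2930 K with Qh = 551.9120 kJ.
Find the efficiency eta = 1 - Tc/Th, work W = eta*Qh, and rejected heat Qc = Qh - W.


eta = 1 - 271.2930/620.8870 = 0.5631
W = 0.5631 * 551.9120 = 310.7572 kJ
Qc = 551.9120 - 310.7572 = 241.1548 kJ

eta = 56.3056%, W = 310.7572 kJ, Qc = 241.1548 kJ


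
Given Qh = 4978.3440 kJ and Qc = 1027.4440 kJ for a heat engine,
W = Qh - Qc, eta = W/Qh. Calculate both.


W = 4978.3440 - 1027.4440 = 3950.9000 kJ
eta = 3950.9000 / 4978.3440 = 0.7936 = 79.3617%

W = 3950.9000 kJ, eta = 79.3617%


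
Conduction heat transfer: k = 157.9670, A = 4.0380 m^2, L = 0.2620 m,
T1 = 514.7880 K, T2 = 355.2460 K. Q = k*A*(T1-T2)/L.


dT = 159.5420 K
Q = 157.9670 * 4.0380 * 159.5420 / 0.2620 = 388424.3304 W

388424.3304 W


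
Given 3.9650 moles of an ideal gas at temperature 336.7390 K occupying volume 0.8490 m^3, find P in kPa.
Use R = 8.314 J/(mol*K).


P = nRT/V = 3.9650 * 8.314 * 336.7390 / 0.8490
= 11100.6045 / 0.8490 = 13074.9170 Pa = 13.0749 kPa

13.0749 kPa


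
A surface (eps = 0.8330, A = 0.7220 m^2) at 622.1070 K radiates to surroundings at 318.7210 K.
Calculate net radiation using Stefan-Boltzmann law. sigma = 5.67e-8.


T^4 = 1.4978e+11
Tsurr^4 = 1.0319e+10
Q = 0.8330 * 5.67e-8 * 0.7220 * 1.3946e+11 = 4755.8118 W

4755.8118 W


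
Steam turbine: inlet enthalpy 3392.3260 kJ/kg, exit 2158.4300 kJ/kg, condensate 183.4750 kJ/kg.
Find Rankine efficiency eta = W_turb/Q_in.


W = 1233.8960 kJ/kg
Q_in = 3208.8510 kJ/kg
eta = 0.3845 = 38.4529%

eta = 38.4529%


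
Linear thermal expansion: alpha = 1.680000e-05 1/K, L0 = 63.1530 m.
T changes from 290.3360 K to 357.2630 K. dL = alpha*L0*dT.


dT = 66.9270 K
dL = 1.680000e-05 * 63.1530 * 66.9270 = 0.071008 m
L_final = 63.224008 m

dL = 0.071008 m


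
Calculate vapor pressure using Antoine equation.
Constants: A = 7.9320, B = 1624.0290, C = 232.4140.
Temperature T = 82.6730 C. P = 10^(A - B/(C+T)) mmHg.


C+T = 315.0870
B/(C+T) = 5.1542
log10(P) = 7.9320 - 5.1542 = 2.7778
P = 10^2.7778 = 599.4817 mmHg

599.4817 mmHg


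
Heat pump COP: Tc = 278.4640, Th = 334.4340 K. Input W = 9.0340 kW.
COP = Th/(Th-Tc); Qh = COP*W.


COP = 334.4340 / 55.9700 = 5.9752
Qh = 5.9752 * 9.0340 = 53.9803 kW

COP = 5.9752, Qh = 53.9803 kW


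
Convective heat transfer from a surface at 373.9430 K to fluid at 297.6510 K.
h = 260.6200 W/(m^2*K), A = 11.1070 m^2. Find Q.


dT = 76.2920 K
Q = 260.6200 * 11.1070 * 76.2920 = 220842.9361 W

220842.9361 W


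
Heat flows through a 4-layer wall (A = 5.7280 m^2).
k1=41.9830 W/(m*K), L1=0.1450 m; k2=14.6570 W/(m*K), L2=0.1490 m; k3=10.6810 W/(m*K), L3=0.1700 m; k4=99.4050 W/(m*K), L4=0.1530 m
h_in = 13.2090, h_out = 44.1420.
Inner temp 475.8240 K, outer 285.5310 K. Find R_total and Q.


R_conv_in = 1/(13.2090*5.7280) = 0.0132
R_1 = 0.1450/(41.9830*5.7280) = 0.0006
R_2 = 0.1490/(14.6570*5.7280) = 0.0018
R_3 = 0.1700/(10.6810*5.7280) = 0.0028
R_4 = 0.1530/(99.4050*5.7280) = 0.0003
R_conv_out = 1/(44.1420*5.7280) = 0.0040
R_total = 0.0226 K/W
Q = 190.2930 / 0.0226 = 8421.2048 W

R_total = 0.0226 K/W, Q = 8421.2048 W


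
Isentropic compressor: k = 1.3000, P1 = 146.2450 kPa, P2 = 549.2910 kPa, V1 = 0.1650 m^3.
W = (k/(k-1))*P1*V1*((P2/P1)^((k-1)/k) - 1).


(k-1)/k = 0.2308
(P2/P1)^exp = 1.3572
W = 4.3333 * 146.2450 * 0.1650 * (1.3572 - 1) = 37.3455 kJ

37.3455 kJ


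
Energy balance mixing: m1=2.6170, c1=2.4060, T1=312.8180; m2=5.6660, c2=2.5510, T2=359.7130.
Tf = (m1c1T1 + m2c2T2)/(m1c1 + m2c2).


num = 7168.9386
den = 20.7505
Tf = 345.4832 K

345.4832 K


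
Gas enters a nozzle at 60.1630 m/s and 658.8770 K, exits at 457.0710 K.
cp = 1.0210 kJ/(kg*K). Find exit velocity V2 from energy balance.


dT = 201.8060 K
2*cp*1000*dT = 412087.8520
V1^2 = 3619.5866
V2 = sqrt(415707.4386) = 644.7538 m/s

644.7538 m/s


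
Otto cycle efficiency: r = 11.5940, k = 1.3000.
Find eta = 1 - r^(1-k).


r^(k-1) = 2.0858
eta = 1 - 1/2.0858 = 0.5206 = 52.0565%

52.0565%


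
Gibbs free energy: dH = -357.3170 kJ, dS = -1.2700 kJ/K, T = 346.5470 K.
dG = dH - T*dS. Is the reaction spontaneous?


T*dS = 346.5470 * -1.2700 = -440.1147 kJ
dG = -357.3170 + 440.1147 = 82.7977 kJ (non-spontaneous)

dG = 82.7977 kJ, non-spontaneous


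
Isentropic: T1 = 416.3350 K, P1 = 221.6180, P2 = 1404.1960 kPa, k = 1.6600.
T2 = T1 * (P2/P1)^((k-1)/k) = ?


(k-1)/k = 0.3976
(P2/P1)^exp = 2.0835
T2 = 416.3350 * 2.0835 = 867.4409 K

867.4409 K


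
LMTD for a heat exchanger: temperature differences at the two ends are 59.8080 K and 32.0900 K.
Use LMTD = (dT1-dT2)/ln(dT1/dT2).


dT1/dT2 = 1.8638
ln(dT1/dT2) = 0.6226
LMTD = 27.7180 / 0.6226 = 44.5201 K

44.5201 K


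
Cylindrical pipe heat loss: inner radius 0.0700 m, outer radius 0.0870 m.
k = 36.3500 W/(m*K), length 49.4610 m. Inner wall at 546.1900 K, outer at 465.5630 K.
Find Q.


dT = 80.6270 K
ln(ro/ri) = 0.2174
Q = 2*pi*36.3500*49.4610*80.6270 / 0.2174 = 4189309.1921 W

4189309.1921 W


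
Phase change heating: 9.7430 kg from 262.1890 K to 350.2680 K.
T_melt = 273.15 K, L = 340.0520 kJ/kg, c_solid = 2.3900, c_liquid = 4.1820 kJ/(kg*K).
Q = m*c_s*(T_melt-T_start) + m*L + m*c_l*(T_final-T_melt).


Q1 (sensible, solid) = 9.7430 * 2.3900 * 10.9610 = 255.2353 kJ
Q2 (latent) = 9.7430 * 340.0520 = 3313.1266 kJ
Q3 (sensible, liquid) = 9.7430 * 4.1820 * 77.1180 = 3142.1903 kJ
Q_total = 6710.5523 kJ

6710.5523 kJ


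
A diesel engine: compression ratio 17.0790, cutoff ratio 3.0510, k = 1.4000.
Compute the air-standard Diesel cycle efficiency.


r^(k-1) = 3.1116
rc^k = 4.7667
eta = 0.5784 = 57.8416%

57.8416%


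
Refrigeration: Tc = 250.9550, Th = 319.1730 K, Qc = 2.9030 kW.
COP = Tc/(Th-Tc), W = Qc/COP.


COP = 250.9550 / 68.2180 = 3.6787
W = 2.9030 / 3.6787 = 0.7891 kW

COP = 3.6787, W = 0.7891 kW


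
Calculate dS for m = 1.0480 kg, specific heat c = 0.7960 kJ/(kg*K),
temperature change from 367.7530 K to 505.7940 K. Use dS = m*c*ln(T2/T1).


T2/T1 = 1.3754
ln(T2/T1) = 0.3187
dS = 1.0480 * 0.7960 * 0.3187 = 0.2659 kJ/K

0.2659 kJ/K


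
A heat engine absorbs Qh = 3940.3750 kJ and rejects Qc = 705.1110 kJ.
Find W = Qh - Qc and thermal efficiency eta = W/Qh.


W = 3940.3750 - 705.1110 = 3235.2640 kJ
eta = 3235.2640 / 3940.3750 = 0.8211 = 82.1055%

W = 3235.2640 kJ, eta = 82.1055%


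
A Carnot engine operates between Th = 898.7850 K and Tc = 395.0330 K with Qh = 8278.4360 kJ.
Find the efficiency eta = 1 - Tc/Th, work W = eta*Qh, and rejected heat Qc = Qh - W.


eta = 1 - 395.0330/898.7850 = 0.5605
W = 0.5605 * 8278.4360 = 4639.9069 kJ
Qc = 8278.4360 - 4639.9069 = 3638.5291 kJ

eta = 56.0481%, W = 4639.9069 kJ, Qc = 3638.5291 kJ


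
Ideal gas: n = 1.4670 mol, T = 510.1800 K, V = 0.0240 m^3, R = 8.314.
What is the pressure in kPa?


P = nRT/V = 1.4670 * 8.314 * 510.1800 / 0.0240
= 6222.4808 / 0.0240 = 259270.0323 Pa = 259.2700 kPa

259.2700 kPa


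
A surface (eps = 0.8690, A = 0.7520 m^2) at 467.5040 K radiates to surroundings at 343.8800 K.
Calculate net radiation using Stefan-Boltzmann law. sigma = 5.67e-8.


T^4 = 4.7768e+10
Tsurr^4 = 1.3984e+10
Q = 0.8690 * 5.67e-8 * 0.7520 * 3.3785e+10 = 1251.8126 W

1251.8126 W


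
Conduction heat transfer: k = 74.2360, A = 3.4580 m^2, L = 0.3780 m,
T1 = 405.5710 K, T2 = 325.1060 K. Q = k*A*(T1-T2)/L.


dT = 80.4650 K
Q = 74.2360 * 3.4580 * 80.4650 / 0.3780 = 54645.5458 W

54645.5458 W


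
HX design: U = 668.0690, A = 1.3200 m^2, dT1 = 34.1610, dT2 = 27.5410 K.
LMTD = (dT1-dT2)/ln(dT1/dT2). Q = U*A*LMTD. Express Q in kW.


LMTD = 30.7323 K
Q = 668.0690 * 1.3200 * 30.7323 = 27101.2748 W = 27.1013 kW

27.1013 kW


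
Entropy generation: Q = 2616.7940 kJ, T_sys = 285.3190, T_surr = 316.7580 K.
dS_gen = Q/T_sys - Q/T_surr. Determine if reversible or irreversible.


dS_sys = 2616.7940/285.3190 = 9.1715 kJ/K
dS_surr = -2616.7940/316.7580 = -8.2612 kJ/K
dS_gen = 9.1715 - 8.2612 = 0.9103 kJ/K (irreversible)

dS_gen = 0.9103 kJ/K, irreversible


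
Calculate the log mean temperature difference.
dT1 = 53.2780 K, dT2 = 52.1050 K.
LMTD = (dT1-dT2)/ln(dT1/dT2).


dT1/dT2 = 1.0225
ln(dT1/dT2) = 0.0223
LMTD = 1.1730 / 0.0223 = 52.6893 K

52.6893 K


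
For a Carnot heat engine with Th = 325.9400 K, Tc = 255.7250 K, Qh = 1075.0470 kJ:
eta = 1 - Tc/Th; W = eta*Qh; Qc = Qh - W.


eta = 1 - 255.7250/325.9400 = 0.2154
W = 0.2154 * 1075.0470 = 231.5899 kJ
Qc = 1075.0470 - 231.5899 = 843.4571 kJ

eta = 21.5423%, W = 231.5899 kJ, Qc = 843.4571 kJ


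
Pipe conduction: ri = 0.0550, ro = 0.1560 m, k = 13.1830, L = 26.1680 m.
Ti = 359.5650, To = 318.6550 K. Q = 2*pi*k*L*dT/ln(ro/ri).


dT = 40.9100 K
ln(ro/ri) = 1.0425
Q = 2*pi*13.1830*26.1680*40.9100 / 1.0425 = 85056.7061 W

85056.7061 W


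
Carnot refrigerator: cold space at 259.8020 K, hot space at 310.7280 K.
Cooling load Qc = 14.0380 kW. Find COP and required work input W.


COP = 259.8020 / 50.9260 = 5.1016
W = 14.0380 / 5.1016 = 2.7517 kW

COP = 5.1016, W = 2.7517 kW


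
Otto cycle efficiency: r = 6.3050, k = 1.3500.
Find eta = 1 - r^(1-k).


r^(k-1) = 1.9050
eta = 1 - 1/1.9050 = 0.4751 = 47.5059%

47.5059%


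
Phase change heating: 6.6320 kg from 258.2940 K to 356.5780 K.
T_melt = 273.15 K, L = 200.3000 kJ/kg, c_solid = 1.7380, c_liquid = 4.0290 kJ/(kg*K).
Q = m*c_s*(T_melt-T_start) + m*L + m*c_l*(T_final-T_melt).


Q1 (sensible, solid) = 6.6320 * 1.7380 * 14.8560 = 171.2364 kJ
Q2 (latent) = 6.6320 * 200.3000 = 1328.3896 kJ
Q3 (sensible, liquid) = 6.6320 * 4.0290 * 83.4280 = 2229.2235 kJ
Q_total = 3728.8496 kJ

3728.8496 kJ


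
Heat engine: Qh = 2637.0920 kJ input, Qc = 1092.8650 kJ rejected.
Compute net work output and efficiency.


W = 2637.0920 - 1092.8650 = 1544.2270 kJ
eta = 1544.2270 / 2637.0920 = 0.5856 = 58.5579%

W = 1544.2270 kJ, eta = 58.5579%


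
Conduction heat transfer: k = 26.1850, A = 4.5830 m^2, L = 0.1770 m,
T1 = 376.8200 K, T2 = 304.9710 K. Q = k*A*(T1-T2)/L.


dT = 71.8490 K
Q = 26.1850 * 4.5830 * 71.8490 / 0.1770 = 48713.5631 W

48713.5631 W


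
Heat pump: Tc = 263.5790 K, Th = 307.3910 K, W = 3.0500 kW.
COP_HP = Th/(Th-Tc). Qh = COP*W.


COP = 307.3910 / 43.8120 = 7.0161
Qh = 7.0161 * 3.0500 = 21.3992 kW

COP = 7.0161, Qh = 21.3992 kW


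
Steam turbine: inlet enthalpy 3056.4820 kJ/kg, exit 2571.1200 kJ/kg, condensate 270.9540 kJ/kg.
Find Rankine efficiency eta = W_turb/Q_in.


W = 485.3620 kJ/kg
Q_in = 2785.5280 kJ/kg
eta = 0.1742 = 17.4244%

eta = 17.4244%


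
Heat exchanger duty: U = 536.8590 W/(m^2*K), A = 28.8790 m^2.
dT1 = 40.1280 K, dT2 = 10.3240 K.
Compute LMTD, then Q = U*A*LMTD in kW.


LMTD = 21.9534 K
Q = 536.8590 * 28.8790 * 21.9534 = 340364.4040 W = 340.3644 kW

340.3644 kW


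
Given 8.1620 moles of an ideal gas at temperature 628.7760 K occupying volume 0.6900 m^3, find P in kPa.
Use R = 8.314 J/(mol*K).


P = nRT/V = 8.1620 * 8.314 * 628.7760 / 0.6900
= 42668.0276 / 0.6900 = 61837.7211 Pa = 61.8377 kPa

61.8377 kPa


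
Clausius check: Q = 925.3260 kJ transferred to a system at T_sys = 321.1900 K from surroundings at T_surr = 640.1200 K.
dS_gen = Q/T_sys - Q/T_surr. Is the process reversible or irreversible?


dS_sys = 925.3260/321.1900 = 2.8809 kJ/K
dS_surr = -925.3260/640.1200 = -1.4456 kJ/K
dS_gen = 2.8809 - 1.4456 = 1.4354 kJ/K (irreversible)

dS_gen = 1.4354 kJ/K, irreversible


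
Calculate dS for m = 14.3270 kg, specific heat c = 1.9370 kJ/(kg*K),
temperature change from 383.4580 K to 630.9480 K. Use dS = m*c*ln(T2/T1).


T2/T1 = 1.6454
ln(T2/T1) = 0.4980
dS = 14.3270 * 1.9370 * 0.4980 = 13.8200 kJ/K

13.8200 kJ/K


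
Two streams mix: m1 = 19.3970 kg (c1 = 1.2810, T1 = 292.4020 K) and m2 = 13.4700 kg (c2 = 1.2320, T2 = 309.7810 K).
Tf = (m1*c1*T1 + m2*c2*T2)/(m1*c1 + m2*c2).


num = 12406.3034
den = 41.4426
Tf = 299.3611 K

299.3611 K


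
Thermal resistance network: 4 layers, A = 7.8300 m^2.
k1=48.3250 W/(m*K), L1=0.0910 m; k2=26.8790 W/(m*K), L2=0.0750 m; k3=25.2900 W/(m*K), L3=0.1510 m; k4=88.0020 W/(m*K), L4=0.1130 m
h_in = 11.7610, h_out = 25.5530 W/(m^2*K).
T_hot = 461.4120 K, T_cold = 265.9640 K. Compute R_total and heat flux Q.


R_conv_in = 1/(11.7610*7.8300) = 0.0109
R_1 = 0.0910/(48.3250*7.8300) = 0.0002
R_2 = 0.0750/(26.8790*7.8300) = 0.0004
R_3 = 0.1510/(25.2900*7.8300) = 0.0008
R_4 = 0.1130/(88.0020*7.8300) = 0.0002
R_conv_out = 1/(25.5530*7.8300) = 0.0050
R_total = 0.0174 K/W
Q = 195.4480 / 0.0174 = 11245.2475 W

R_total = 0.0174 K/W, Q = 11245.2475 W


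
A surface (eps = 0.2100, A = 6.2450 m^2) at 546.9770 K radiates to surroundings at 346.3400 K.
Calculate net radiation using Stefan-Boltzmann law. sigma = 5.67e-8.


T^4 = 8.9511e+10
Tsurr^4 = 1.4388e+10
Q = 0.2100 * 5.67e-8 * 6.2450 * 7.5123e+10 = 5586.0599 W

5586.0599 W


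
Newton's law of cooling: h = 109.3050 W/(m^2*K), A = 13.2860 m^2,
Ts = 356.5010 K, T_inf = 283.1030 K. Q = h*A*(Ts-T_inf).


dT = 73.3980 K
Q = 109.3050 * 13.2860 * 73.3980 = 106590.5008 W

106590.5008 W


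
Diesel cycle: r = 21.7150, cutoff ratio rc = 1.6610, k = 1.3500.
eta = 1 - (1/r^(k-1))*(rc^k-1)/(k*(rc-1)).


r^(k-1) = 2.9367
rc^k = 1.9838
eta = 0.6246 = 62.4588%

62.4588%


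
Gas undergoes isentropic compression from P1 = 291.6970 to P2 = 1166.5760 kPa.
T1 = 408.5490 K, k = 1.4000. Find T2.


(k-1)/k = 0.2857
(P2/P1)^exp = 1.4859
T2 = 408.5490 * 1.4859 = 607.0700 K

607.0700 K


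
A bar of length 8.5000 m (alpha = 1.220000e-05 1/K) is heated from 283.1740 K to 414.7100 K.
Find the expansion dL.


dT = 131.5360 K
dL = 1.220000e-05 * 8.5000 * 131.5360 = 0.013640 m
L_final = 8.513640 m

dL = 0.013640 m


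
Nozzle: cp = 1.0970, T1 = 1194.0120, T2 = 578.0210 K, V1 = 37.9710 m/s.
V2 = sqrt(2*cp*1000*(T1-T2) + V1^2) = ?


dT = 615.9910 K
2*cp*1000*dT = 1351484.2540
V1^2 = 1441.7968
V2 = sqrt(1352926.0508) = 1163.1535 m/s

1163.1535 m/s


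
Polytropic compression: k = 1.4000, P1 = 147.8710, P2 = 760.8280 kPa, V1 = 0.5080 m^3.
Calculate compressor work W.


(k-1)/k = 0.2857
(P2/P1)^exp = 1.5968
W = 3.5000 * 147.8710 * 0.5080 * (1.5968 - 1) = 156.9148 kJ

156.9148 kJ


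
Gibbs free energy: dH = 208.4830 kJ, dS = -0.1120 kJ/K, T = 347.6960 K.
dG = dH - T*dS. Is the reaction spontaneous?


T*dS = 347.6960 * -0.1120 = -38.9420 kJ
dG = 208.4830 + 38.9420 = 247.4250 kJ (non-spontaneous)

dG = 247.4250 kJ, non-spontaneous


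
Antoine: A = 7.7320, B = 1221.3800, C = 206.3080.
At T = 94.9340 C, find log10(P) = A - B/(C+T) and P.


C+T = 301.2420
B/(C+T) = 4.0545
log10(P) = 7.7320 - 4.0545 = 3.6775
P = 10^3.6775 = 4759.0349 mmHg

4759.0349 mmHg


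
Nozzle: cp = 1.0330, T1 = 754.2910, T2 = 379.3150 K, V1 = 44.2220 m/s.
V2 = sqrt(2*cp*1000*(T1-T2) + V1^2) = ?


dT = 374.9760 K
2*cp*1000*dT = 774700.4160
V1^2 = 1955.5853
V2 = sqrt(776656.0013) = 881.2809 m/s

881.2809 m/s


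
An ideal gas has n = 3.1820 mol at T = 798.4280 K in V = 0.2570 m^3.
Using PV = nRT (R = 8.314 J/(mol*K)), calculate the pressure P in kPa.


P = nRT/V = 3.1820 * 8.314 * 798.4280 / 0.2570
= 21122.5309 / 0.2570 = 82188.8362 Pa = 82.1888 kPa

82.1888 kPa


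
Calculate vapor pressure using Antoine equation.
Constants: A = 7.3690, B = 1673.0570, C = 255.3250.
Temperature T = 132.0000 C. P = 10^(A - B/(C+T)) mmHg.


C+T = 387.3250
B/(C+T) = 4.3195
log10(P) = 7.3690 - 4.3195 = 3.0495
P = 10^3.0495 = 1120.6830 mmHg

1120.6830 mmHg


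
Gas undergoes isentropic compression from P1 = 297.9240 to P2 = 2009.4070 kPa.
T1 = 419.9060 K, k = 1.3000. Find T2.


(k-1)/k = 0.2308
(P2/P1)^exp = 1.5535
T2 = 419.9060 * 1.5535 = 652.3056 K

652.3056 K


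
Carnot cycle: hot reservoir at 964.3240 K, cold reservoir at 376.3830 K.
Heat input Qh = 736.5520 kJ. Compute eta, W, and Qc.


eta = 1 - 376.3830/964.3240 = 0.6097
W = 0.6097 * 736.5520 = 449.0701 kJ
Qc = 736.5520 - 449.0701 = 287.4819 kJ

eta = 60.9692%, W = 449.0701 kJ, Qc = 287.4819 kJ


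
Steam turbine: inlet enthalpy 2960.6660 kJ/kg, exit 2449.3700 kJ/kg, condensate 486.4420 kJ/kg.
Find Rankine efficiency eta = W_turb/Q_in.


W = 511.2960 kJ/kg
Q_in = 2474.2240 kJ/kg
eta = 0.2066 = 20.6649%

eta = 20.6649%


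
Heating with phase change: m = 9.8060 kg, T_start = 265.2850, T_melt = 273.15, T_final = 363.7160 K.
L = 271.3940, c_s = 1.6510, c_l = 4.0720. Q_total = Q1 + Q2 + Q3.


Q1 (sensible, solid) = 9.8060 * 1.6510 * 7.8650 = 127.3320 kJ
Q2 (latent) = 9.8060 * 271.3940 = 2661.2896 kJ
Q3 (sensible, liquid) = 9.8060 * 4.0720 * 90.5660 = 3616.3033 kJ
Q_total = 6404.9249 kJ

6404.9249 kJ


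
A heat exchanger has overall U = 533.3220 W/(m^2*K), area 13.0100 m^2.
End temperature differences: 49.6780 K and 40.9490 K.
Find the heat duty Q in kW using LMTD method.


LMTD = 45.1730 K
Q = 533.3220 * 13.0100 * 45.1730 = 313433.9035 W = 313.4339 kW

313.4339 kW


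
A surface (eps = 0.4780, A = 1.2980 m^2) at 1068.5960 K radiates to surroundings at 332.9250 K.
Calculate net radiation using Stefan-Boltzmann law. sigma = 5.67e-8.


T^4 = 1.3039e+12
Tsurr^4 = 1.2285e+10
Q = 0.4780 * 5.67e-8 * 1.2980 * 1.2916e+12 = 45438.9842 W

45438.9842 W


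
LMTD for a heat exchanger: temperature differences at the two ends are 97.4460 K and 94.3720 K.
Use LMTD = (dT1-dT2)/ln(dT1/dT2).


dT1/dT2 = 1.0326
ln(dT1/dT2) = 0.0321
LMTD = 3.0740 / 0.0321 = 95.9008 K

95.9008 K


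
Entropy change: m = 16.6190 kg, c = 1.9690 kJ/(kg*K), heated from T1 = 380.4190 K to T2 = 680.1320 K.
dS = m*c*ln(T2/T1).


T2/T1 = 1.7878
ln(T2/T1) = 0.5810
dS = 16.6190 * 1.9690 * 0.5810 = 19.0124 kJ/K

19.0124 kJ/K


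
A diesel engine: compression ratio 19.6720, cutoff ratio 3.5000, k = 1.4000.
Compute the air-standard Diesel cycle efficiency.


r^(k-1) = 3.2926
rc^k = 5.7769
eta = 0.5855 = 58.5486%

58.5486%


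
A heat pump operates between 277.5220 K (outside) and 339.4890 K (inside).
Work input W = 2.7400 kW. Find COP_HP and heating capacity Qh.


COP = 339.4890 / 61.9670 = 5.4785
Qh = 5.4785 * 2.7400 = 15.0112 kW

COP = 5.4785, Qh = 15.0112 kW


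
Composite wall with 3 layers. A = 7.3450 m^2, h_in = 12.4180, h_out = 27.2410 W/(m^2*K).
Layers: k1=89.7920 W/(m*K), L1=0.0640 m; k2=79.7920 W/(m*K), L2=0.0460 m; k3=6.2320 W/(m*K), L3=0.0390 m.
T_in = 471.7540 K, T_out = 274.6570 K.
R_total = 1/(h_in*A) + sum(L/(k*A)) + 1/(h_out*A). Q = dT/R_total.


R_conv_in = 1/(12.4180*7.3450) = 0.0110
R_1 = 0.0640/(89.7920*7.3450) = 9.7040e-05
R_2 = 0.0460/(79.7920*7.3450) = 7.8489e-05
R_3 = 0.0390/(6.2320*7.3450) = 0.0009
R_conv_out = 1/(27.2410*7.3450) = 0.0050
R_total = 0.0170 K/W
Q = 197.0970 / 0.0170 = 11601.3817 W

R_total = 0.0170 K/W, Q = 11601.3817 W


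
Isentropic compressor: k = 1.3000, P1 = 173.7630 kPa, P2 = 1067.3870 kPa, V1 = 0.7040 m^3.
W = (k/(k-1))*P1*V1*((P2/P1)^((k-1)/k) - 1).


(k-1)/k = 0.2308
(P2/P1)^exp = 1.5203
W = 4.3333 * 173.7630 * 0.7040 * (1.5203 - 1) = 275.8092 kJ

275.8092 kJ


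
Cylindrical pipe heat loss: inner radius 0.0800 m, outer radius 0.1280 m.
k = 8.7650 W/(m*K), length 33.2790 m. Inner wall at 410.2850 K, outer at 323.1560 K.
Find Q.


dT = 87.1290 K
ln(ro/ri) = 0.4700
Q = 2*pi*8.7650*33.2790*87.1290 / 0.4700 = 339753.2147 W

339753.2147 W


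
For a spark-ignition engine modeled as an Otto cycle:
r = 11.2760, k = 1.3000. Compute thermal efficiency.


r^(k-1) = 2.0685
eta = 1 - 1/2.0685 = 0.5165 = 51.6548%

51.6548%


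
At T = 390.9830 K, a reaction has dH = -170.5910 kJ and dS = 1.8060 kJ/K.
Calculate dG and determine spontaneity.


T*dS = 390.9830 * 1.8060 = 706.1153 kJ
dG = -170.5910 - 706.1153 = -876.7063 kJ (spontaneous)

dG = -876.7063 kJ, spontaneous


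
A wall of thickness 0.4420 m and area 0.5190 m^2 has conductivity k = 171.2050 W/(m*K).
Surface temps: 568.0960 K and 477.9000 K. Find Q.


dT = 90.1960 K
Q = 171.2050 * 0.5190 * 90.1960 / 0.4420 = 18132.1294 W

18132.1294 W


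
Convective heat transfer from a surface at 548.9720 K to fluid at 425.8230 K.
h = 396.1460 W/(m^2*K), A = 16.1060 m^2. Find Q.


dT = 123.1490 K
Q = 396.1460 * 16.1060 * 123.1490 = 785730.9483 W

785730.9483 W


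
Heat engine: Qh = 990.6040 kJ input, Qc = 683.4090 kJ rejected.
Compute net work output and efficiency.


W = 990.6040 - 683.4090 = 307.1950 kJ
eta = 307.1950 / 990.6040 = 0.3101 = 31.0109%

W = 307.1950 kJ, eta = 31.0109%


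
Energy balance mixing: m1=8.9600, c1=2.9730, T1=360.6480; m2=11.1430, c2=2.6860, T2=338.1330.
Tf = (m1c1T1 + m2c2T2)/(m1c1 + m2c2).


num = 19727.3241
den = 56.5682
Tf = 348.7354 K

348.7354 K


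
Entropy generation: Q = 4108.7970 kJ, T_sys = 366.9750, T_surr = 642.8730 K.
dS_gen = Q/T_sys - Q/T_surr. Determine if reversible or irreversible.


dS_sys = 4108.7970/366.9750 = 11.1964 kJ/K
dS_surr = -4108.7970/642.8730 = -6.3913 kJ/K
dS_gen = 11.1964 - 6.3913 = 4.8051 kJ/K (irreversible)

dS_gen = 4.8051 kJ/K, irreversible


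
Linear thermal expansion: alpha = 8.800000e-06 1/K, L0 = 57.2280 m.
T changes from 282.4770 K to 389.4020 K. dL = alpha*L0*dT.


dT = 106.9250 K
dL = 8.800000e-06 * 57.2280 * 106.9250 = 0.053848 m
L_final = 57.281848 m

dL = 0.053848 m


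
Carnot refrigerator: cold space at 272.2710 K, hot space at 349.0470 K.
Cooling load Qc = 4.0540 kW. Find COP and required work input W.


COP = 272.2710 / 76.7760 = 3.5463
W = 4.0540 / 3.5463 = 1.1432 kW

COP = 3.5463, W = 1.1432 kW


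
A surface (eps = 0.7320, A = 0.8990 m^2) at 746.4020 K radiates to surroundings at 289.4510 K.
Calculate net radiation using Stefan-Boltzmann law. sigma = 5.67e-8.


T^4 = 3.1038e+11
Tsurr^4 = 7.0194e+09
Q = 0.7320 * 5.67e-8 * 0.8990 * 3.0336e+11 = 11319.0608 W

11319.0608 W


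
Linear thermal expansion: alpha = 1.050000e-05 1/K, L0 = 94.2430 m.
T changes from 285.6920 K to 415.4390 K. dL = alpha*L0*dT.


dT = 129.7470 K
dL = 1.050000e-05 * 94.2430 * 129.7470 = 0.128391 m
L_final = 94.371391 m

dL = 0.128391 m


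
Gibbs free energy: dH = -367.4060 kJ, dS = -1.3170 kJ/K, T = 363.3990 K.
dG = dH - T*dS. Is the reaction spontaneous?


T*dS = 363.3990 * -1.3170 = -478.5965 kJ
dG = -367.4060 + 478.5965 = 111.1905 kJ (non-spontaneous)

dG = 111.1905 kJ, non-spontaneous
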